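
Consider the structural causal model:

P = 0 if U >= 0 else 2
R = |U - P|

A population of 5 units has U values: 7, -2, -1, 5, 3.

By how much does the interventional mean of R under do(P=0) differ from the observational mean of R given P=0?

-1.4

Every unit gets P=0 under the intervention. R values become 7, 2, 1, 5, 3; E[R|do(P=0)] = 3.6.
Observing P=0 restricts to units where P's equation naturally yields 0: U ∈ {7, 5, 3}. In that subpopulation R = 7, 5, 3, mean 5.
Difference = 3.6 − 5 = -1.4.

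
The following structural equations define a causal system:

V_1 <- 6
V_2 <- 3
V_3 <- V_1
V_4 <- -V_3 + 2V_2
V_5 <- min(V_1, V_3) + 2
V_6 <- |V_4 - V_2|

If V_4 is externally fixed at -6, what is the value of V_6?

Under do(V_4=-6), the mechanism V_4 <- -V_3 + 2V_2 is discarded; V_4 is fixed at -6.
V_6 = |V_4 - V_2|  [with V_4=-6, V_2=3]  = 9

9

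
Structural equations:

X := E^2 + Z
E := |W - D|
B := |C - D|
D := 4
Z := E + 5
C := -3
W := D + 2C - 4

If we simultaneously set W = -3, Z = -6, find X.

43

Under do(W = -3, Z = -6), each intervened variable's structural equation is replaced by its fixed value.
E = |W - D|  [with W=-3, D=4]  = 7
X = E^2 + Z  [with E=7, Z=-6]  = 43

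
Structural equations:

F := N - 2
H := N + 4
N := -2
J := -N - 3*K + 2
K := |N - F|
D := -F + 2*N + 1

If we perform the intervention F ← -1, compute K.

1

The intervention breaks the incoming arrows to F: F := N - 2 no longer applies, and F = -1.
K = |N - F|  [with N=-2, F=-1]  = 1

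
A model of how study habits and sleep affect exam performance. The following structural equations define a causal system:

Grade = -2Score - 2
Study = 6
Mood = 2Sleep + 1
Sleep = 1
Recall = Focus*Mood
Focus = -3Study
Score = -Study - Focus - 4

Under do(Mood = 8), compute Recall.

-144

The intervention breaks the incoming arrows to Mood: Mood = 2Sleep + 1 no longer applies, and Mood = 8.
Focus = -3Study  [with Study=6]  = -18
Recall = Focus*Mood  [with Focus=-18, Mood=8]  = -144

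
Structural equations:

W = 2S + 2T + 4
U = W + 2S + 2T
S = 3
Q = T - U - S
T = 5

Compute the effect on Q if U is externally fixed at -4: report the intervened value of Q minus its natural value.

Intervening sets U = -4 and removes its equation (U = W + 2S + 2T).
Q = T - U - S  [with T=5, U=-4, S=3]  = 6
Without intervention: W = 2S + 2T + 4  [with S=3, T=5]  = 20; U = W + 2S + 2T  [with W=20, S=3, T=5]  = 36; Q = T - U - S  [with T=5, U=36, S=3]  = -34.
Change = 6 − (-34) = 40.

40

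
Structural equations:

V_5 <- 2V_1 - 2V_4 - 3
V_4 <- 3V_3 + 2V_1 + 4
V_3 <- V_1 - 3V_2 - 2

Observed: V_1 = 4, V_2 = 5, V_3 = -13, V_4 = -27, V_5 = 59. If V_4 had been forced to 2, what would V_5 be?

Intervening sets V_4 = 2 and removes its equation (V_4 <- 3V_3 + 2V_1 + 4).
V_5 = 2V_1 - 2V_4 - 3  [with V_1=4, V_4=2]  = 1

1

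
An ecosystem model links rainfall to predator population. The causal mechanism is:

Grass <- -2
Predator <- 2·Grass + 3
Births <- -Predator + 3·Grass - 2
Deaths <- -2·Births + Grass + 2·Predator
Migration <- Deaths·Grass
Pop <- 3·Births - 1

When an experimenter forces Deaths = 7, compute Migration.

-14

Intervening sets Deaths = 7 and removes its equation (Deaths <- -2·Births + Grass + 2·Predator).
Migration = Deaths·Grass  [with Deaths=7, Grass=-2]  = -14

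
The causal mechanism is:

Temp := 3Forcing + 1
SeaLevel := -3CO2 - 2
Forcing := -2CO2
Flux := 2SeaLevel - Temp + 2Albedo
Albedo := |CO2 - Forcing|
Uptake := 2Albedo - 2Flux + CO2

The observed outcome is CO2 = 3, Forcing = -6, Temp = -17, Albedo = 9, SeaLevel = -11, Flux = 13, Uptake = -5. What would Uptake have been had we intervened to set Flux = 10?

1

Intervening sets Flux = 10 and removes its equation (Flux := 2SeaLevel - Temp + 2Albedo).
Forcing = -2CO2  [with CO2=3]  = -6
Albedo = |CO2 - Forcing|  [with CO2=3, Forcing=-6]  = 9
Uptake = 2Albedo - 2Flux + CO2  [with Albedo=9, Flux=10, CO2=3]  = 1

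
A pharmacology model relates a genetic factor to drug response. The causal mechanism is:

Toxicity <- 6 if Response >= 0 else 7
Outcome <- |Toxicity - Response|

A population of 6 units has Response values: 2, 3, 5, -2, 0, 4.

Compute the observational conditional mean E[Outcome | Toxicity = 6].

3.2

E[Outcome|Toxicity=6] averages over only the 5 units with Toxicity=6 (Response = 2, 3, 5, 0, 4): Outcome = 4, 3, 1, 6, 2, mean 3.2.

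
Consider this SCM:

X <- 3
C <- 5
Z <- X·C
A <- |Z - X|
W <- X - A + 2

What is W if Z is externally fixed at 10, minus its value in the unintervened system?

5

do(Z=10) replaces the equation Z <- X·C with the constant Z = 10.
A = |Z - X|  [with Z=10, X=3]  = 7
W = X - A + 2  [with X=3, A=7]  = -2
Without intervention: Z = X·C  [with X=3, C=5]  = 15; A = |Z - X|  [with Z=15, X=3]  = 12; W = X - A + 2  [with X=3, A=12]  = -7.
Change = -2 − (-7) = 5.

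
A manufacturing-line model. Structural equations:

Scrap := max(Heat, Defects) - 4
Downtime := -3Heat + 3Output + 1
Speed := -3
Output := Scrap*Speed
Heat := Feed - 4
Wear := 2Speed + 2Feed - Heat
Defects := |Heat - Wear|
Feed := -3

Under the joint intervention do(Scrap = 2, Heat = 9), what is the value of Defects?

30

Under do(Scrap = 2, Heat = 9), each intervened variable's structural equation is replaced by its fixed value.
Wear = 2Speed + 2Feed - Heat  [with Speed=-3, Feed=-3, Heat=9]  = -21
Defects = |Heat - Wear|  [with Heat=9, Wear=-21]  = 30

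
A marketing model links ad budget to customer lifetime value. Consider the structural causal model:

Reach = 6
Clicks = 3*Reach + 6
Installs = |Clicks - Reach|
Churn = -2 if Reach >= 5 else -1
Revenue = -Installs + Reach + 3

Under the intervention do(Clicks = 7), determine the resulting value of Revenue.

8

do(Clicks=7) replaces the equation Clicks = 3*Reach + 6 with the constant Clicks = 7.
Installs = |Clicks - Reach|  [with Clicks=7, Reach=6]  = 1
Revenue = -Installs + Reach + 3  [with Installs=1, Reach=6]  = 8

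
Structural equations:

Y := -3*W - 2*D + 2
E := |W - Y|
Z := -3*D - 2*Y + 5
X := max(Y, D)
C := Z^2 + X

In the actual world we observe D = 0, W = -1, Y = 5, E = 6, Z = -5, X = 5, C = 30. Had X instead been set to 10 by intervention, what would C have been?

Intervening sets X = 10 and removes its equation (X := max(Y, D)).
Y = -3*W - 2*D + 2  [with W=-1, D=0]  = 5
Z = -3*D - 2*Y + 5  [with D=0, Y=5]  = -5
C = Z^2 + X  [with Z=-5, X=10]  = 35

35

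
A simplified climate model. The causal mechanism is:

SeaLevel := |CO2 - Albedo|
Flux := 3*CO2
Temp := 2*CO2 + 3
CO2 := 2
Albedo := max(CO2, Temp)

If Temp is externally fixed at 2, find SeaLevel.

0

Under do(Temp=2), the mechanism Temp := 2*CO2 + 3 is discarded; Temp is fixed at 2.
Albedo = max(CO2, Temp)  [with CO2=2, Temp=2]  = 2
SeaLevel = |CO2 - Albedo|  [with CO2=2, Albedo=2]  = 0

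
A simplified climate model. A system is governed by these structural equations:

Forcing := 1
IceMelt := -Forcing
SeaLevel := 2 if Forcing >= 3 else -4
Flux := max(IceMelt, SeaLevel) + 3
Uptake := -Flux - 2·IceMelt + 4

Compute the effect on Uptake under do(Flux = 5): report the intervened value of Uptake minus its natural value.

-3

Intervening sets Flux = 5 and removes its equation (Flux := max(IceMelt, SeaLevel) + 3).
IceMelt = -Forcing  [with Forcing=1]  = -1
Uptake = -Flux - 2·IceMelt + 4  [with Flux=5, IceMelt=-1]  = 1
Without intervention: IceMelt = -Forcing  [with Forcing=1]  = -1; SeaLevel = 2 if Forcing >= 3 else -4  [with Forcing=1]  = -4; Flux = max(IceMelt, SeaLevel) + 3  [with IceMelt=-1, SeaLevel=-4]  = 2; Uptake = -Flux - 2·IceMelt + 4  [with Flux=2, IceMelt=-1]  = 4.
Change = 1 − 4 = -3.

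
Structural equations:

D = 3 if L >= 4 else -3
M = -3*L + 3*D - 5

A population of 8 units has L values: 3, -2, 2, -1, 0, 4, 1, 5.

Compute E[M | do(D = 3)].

-0.5

Every unit gets D=3 under the intervention. M values become -5, 10, -2, 7, 4, -8, 1, -11; E[M|do(D=3)] = -0.5.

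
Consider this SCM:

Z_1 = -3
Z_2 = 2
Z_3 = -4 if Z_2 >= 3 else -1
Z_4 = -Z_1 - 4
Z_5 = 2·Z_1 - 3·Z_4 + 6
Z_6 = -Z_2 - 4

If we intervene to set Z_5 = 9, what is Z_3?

do(Z_5=9) replaces the equation Z_5 = 2·Z_1 - 3·Z_4 + 6 with the constant Z_5 = 9.
Z_3 is not downstream of the intervention, so its value is determined by the original equations.
Z_3 = -4 if Z_2 >= 3 else -1  [with Z_2=2]  = -1

-1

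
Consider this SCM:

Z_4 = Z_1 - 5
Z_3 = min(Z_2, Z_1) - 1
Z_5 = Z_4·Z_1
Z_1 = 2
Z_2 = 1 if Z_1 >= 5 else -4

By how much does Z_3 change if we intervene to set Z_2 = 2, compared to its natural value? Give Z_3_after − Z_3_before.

The intervention breaks the incoming arrows to Z_2: Z_2 = 1 if Z_1 >= 5 else -4 no longer applies, and Z_2 = 2.
Z_3 = min(Z_2, Z_1) - 1  [with Z_2=2, Z_1=2]  = 1
Without intervention: Z_2 = 1 if Z_1 >= 5 else -4  [with Z_1=2]  = -4; Z_3 = min(Z_2, Z_1) - 1  [with Z_2=-4, Z_1=2]  = -5.
Change = 1 − (-5) = 6.

6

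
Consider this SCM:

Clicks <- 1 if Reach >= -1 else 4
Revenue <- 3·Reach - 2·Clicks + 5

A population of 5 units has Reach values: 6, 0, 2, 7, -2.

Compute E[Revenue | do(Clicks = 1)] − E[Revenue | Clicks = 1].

-3.45

do(Clicks=1) breaks Clicks's dependence on Reach. With Clicks=1 fixed, Revenue across the units is 21, 3, 9, 24, -3, mean 10.8.
Conditioning on Clicks=1 selects the 4 unit(s) with Reach ∈ {6, 0, 2, 7}. Their Revenue values: 21, 3, 9, 24. Mean = 14.25.
Difference = 10.8 − 14.25 = -3.45.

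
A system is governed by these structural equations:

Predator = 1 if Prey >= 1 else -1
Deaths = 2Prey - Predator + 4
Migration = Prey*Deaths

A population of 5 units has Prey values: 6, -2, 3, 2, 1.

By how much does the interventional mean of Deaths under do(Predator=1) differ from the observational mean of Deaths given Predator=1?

do(Predator=1) breaks Predator's dependence on Prey. With Predator=1 fixed, Deaths across the units is 15, -1, 9, 7, 5, mean 7.
Conditioning on Predator=1 selects the 4 unit(s) with Prey ∈ {6, 3, 2, 1}. Their Deaths values: 15, 9, 7, 5. Mean = 9.
Difference = 7 − 9 = -2.

-2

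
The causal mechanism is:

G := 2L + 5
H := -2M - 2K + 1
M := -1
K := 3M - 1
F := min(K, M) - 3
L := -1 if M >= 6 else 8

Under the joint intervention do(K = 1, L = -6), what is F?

The joint intervention fixes K = 1, L = -6, removing each variable's own equation.
F = min(K, M) - 3  [with K=1, M=-1]  = -4

-4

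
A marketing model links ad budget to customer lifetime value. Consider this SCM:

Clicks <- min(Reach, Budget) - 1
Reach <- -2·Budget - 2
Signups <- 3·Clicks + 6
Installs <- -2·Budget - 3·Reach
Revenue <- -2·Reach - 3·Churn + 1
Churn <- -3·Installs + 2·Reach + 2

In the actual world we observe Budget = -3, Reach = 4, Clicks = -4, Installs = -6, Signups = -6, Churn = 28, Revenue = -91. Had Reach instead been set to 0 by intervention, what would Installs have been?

Under do(Reach=0), the mechanism Reach <- -2·Budget - 2 is discarded; Reach is fixed at 0.
Installs = -2·Budget - 3·Reach  [with Budget=-3, Reach=0]  = 6

6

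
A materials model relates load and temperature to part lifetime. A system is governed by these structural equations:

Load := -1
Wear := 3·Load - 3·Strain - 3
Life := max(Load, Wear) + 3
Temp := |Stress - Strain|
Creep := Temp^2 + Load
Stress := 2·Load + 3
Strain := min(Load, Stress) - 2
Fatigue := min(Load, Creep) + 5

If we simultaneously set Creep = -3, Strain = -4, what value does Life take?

Under do(Creep = -3, Strain = -4), each intervened variable's structural equation is replaced by its fixed value.
Wear = 3·Load - 3·Strain - 3  [with Load=-1, Strain=-4]  = 6
Life = max(Load, Wear) + 3  [with Load=-1, Wear=6]  = 9

9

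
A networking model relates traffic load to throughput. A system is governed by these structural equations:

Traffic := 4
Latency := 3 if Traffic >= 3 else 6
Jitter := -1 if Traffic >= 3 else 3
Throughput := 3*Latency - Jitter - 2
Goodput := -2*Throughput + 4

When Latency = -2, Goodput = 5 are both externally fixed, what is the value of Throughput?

-7

The joint intervention fixes Latency = -2, Goodput = 5, removing each variable's own equation.
Jitter = -1 if Traffic >= 3 else 3  [with Traffic=4]  = -1
Throughput = 3*Latency - Jitter - 2  [with Latency=-2, Jitter=-1]  = -7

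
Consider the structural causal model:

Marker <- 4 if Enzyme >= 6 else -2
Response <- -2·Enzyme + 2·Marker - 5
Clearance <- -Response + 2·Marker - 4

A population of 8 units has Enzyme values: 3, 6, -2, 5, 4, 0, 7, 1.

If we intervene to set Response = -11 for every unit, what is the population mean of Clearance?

6

Under do(Response=-11), Response's equation is replaced by Response=-11 for every unit. Per-unit Clearance: 3, 15, 3, 3, 3, 3, 15, 3. Mean = 6.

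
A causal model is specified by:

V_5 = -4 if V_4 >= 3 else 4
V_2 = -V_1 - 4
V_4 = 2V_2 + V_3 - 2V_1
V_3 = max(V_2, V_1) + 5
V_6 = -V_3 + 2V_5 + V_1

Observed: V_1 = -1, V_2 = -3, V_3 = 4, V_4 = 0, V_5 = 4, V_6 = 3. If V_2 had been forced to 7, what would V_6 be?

-21

Under do(V_2=7), the mechanism V_2 = -V_1 - 4 is discarded; V_2 is fixed at 7.
V_3 = max(V_2, V_1) + 5  [with V_2=7, V_1=-1]  = 12
V_4 = 2V_2 + V_3 - 2V_1  [with V_2=7, V_3=12, V_1=-1]  = 28
V_5 = -4 if V_4 >= 3 else 4  [with V_4=28]  = -4
V_6 = -V_3 + 2V_5 + V_1  [with V_3=12, V_5=-4, V_1=-1]  = -21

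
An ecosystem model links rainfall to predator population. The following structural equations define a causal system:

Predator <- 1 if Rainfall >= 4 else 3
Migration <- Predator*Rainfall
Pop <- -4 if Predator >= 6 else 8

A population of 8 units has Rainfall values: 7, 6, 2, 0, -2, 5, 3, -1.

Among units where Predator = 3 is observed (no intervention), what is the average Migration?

Conditioning on Predator=3 selects the 5 unit(s) with Rainfall ∈ {2, 0, -2, 3, -1}. Their Migration values: 6, 0, -6, 9, -3. Mean = 1.2.

1.2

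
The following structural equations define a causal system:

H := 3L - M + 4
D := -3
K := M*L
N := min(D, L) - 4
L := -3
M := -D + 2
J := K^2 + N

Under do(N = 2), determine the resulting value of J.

Under do(N=2), the mechanism N := min(D, L) - 4 is discarded; N is fixed at 2.
M = -D + 2  [with D=-3]  = 5
K = M*L  [with M=5, L=-3]  = -15
J = K^2 + N  [with K=-15, N=2]  = 227

227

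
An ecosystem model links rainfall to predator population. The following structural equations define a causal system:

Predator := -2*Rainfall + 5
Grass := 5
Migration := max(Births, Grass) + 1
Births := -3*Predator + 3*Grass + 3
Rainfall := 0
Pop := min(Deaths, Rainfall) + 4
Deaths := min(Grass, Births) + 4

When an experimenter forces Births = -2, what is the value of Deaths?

2

Intervening sets Births = -2 and removes its equation (Births := -3*Predator + 3*Grass + 3).
Deaths = min(Grass, Births) + 4  [with Grass=5, Births=-2]  = 2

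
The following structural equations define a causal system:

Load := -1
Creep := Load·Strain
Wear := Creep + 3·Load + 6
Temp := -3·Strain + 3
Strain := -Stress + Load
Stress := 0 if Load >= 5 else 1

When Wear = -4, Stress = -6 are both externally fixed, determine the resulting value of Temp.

Under do(Wear = -4, Stress = -6), each intervened variable's structural equation is replaced by its fixed value.
Strain = -Stress + Load  [with Stress=-6, Load=-1]  = 5
Temp = -3·Strain + 3  [with Strain=5]  = -12

-12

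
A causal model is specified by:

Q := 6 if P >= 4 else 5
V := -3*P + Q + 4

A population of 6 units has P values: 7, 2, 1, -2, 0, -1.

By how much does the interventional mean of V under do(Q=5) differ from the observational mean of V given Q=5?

do(Q=5) breaks Q's dependence on P. With Q=5 fixed, V across the units is -12, 3, 6, 15, 9, 12, mean 5.5.
E[V|Q=5] averages over only the 5 units with Q=5 (P = 2, 1, -2, 0, -1): V = 3, 6, 15, 9, 12, mean 9.
Difference = 5.5 − 9 = -3.5.

-3.5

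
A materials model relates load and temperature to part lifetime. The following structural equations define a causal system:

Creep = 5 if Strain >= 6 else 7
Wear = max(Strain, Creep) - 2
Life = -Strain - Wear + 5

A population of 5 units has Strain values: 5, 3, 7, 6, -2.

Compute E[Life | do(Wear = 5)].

-3.8

Under do(Wear=5), Wear's equation is replaced by Wear=5 for every unit. Per-unit Life: -5, -3, -7, -6, 2. Mean = -3.8.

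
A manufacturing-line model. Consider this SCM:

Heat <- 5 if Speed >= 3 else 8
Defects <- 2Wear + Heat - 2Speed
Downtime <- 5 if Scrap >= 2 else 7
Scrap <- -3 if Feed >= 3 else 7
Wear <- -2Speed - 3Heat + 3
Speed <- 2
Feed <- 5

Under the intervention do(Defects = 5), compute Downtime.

7

Under do(Defects=5), the mechanism Defects <- 2Wear + Heat - 2Speed is discarded; Defects is fixed at 5.
Since Downtime is not a descendant of the intervened variable, it is unaffected.
Scrap = -3 if Feed >= 3 else 7  [with Feed=5]  = -3
Downtime = 5 if Scrap >= 2 else 7  [with Scrap=-3]  = 7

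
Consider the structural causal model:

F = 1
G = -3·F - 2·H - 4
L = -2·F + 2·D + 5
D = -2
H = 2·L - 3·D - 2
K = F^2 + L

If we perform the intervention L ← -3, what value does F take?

1

Under do(L=-3), the mechanism L = -2·F + 2·D + 5 is discarded; L is fixed at -3.
F is not downstream of the intervention, so its value is determined by the original equations.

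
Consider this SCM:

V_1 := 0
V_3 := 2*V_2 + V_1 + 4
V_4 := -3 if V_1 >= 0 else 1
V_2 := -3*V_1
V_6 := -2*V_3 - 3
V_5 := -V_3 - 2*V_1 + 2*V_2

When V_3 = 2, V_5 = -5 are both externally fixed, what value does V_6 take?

Setting V_3 = 2, V_5 = -5 by intervention discards those variables' equations.
V_6 = -2*V_3 - 3  [with V_3=2]  = -7

-7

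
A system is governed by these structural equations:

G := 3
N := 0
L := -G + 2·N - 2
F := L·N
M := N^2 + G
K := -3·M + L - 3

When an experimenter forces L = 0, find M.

do(L=0) replaces the equation L := -G + 2·N - 2 with the constant L = 0.
M is not downstream of the intervention, so its value is determined by the original equations.
M = N^2 + G  [with N=0, G=3]  = 3

3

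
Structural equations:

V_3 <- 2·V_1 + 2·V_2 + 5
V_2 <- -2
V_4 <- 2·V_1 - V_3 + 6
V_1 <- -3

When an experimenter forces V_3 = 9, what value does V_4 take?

The intervention breaks the incoming arrows to V_3: V_3 <- 2·V_1 + 2·V_2 + 5 no longer applies, and V_3 = 9.
V_4 = 2·V_1 - V_3 + 6  [with V_1=-3, V_3=9]  = -9

-9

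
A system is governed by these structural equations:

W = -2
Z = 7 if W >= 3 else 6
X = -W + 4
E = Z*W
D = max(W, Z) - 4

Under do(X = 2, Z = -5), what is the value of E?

10

Setting X = 2, Z = -5 by intervention discards those variables' equations.
E = Z*W  [with Z=-5, W=-2]  = 10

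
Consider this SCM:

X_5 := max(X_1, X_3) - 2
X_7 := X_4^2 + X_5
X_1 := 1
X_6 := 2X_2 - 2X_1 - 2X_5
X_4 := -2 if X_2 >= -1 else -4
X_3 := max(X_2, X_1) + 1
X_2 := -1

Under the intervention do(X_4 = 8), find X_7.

The intervention breaks the incoming arrows to X_4: X_4 := -2 if X_2 >= -1 else -4 no longer applies, and X_4 = 8.
X_3 = max(X_2, X_1) + 1  [with X_2=-1, X_1=1]  = 2
X_5 = max(X_1, X_3) - 2  [with X_1=1, X_3=2]  = 0
X_7 = X_4^2 + X_5  [with X_4=8, X_5=0]  = 64

64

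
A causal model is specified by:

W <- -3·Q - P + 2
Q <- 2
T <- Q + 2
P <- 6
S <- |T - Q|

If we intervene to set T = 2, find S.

Intervening sets T = 2 and removes its equation (T <- Q + 2).
S = |T - Q|  [with T=2, Q=2]  = 0

0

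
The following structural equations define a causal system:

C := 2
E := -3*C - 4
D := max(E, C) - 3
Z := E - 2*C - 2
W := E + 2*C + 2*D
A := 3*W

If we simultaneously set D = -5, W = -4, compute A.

Setting D = -5, W = -4 by intervention discards those variables' equations.
A = 3*W  [with W=-4]  = -12

-12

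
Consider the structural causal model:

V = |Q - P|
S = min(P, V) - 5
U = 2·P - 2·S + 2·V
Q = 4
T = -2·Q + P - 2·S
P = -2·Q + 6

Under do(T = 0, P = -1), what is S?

Setting T = 0, P = -1 by intervention discards those variables' equations.
V = |Q - P|  [with Q=4, P=-1]  = 5
S = min(P, V) - 5  [with P=-1, V=5]  = -6

-6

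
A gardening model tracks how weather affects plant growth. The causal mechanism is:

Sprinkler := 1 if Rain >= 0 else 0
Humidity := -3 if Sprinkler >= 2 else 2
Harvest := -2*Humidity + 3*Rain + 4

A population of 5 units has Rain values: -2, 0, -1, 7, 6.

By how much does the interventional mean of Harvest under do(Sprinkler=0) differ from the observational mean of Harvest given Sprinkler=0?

10.5

do(Sprinkler=0) breaks Sprinkler's dependence on Rain. With Sprinkler=0 fixed, Harvest across the units is -6, 0, -3, 21, 18, mean 6.
Conditioning on Sprinkler=0 selects the 2 unit(s) with Rain ∈ {-2, -1}. Their Harvest values: -6, -3. Mean = -4.5.
Difference = 6 − (-4.5) = 10.5.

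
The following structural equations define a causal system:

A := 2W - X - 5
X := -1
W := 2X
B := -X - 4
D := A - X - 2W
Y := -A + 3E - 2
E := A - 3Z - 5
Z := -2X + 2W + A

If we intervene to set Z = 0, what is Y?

Intervening sets Z = 0 and removes its equation (Z := -2X + 2W + A).
W = 2X  [with X=-1]  = -2
A = 2W - X - 5  [with W=-2, X=-1]  = -8
E = A - 3Z - 5  [with A=-8, Z=0]  = -13
Y = -A + 3E - 2  [with A=-8, E=-13]  = -33

-33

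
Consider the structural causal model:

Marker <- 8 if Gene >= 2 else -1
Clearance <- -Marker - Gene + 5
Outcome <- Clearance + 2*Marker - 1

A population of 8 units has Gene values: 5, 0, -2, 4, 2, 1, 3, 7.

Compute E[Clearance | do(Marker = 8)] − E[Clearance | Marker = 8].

1.7

The intervention sets Marker=8 in all 8 units regardless of Gene. Recomputing Clearance per unit gives -8, -3, -1, -7, -5, -4, -6, -10; average -5.5.
Observing Marker=8 restricts to units where Marker's equation naturally yields 8: Gene ∈ {5, 4, 2, 3, 7}. In that subpopulation Clearance = -8, -7, -5, -6, -10, mean -7.2.
Difference = -5.5 − (-7.2) = 1.7.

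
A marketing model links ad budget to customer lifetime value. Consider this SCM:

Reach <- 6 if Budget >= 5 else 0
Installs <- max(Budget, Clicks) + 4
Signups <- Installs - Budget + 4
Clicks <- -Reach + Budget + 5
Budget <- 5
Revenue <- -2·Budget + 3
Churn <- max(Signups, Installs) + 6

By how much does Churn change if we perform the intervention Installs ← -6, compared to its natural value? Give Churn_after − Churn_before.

Under do(Installs=-6), the mechanism Installs <- max(Budget, Clicks) + 4 is discarded; Installs is fixed at -6.
Signups = Installs - Budget + 4  [with Installs=-6, Budget=5]  = -7
Churn = max(Signups, Installs) + 6  [with Signups=-7, Installs=-6]  = 0
Without intervention: Reach = 6 if Budget >= 5 else 0  [with Budget=5]  = 6; Clicks = -Reach + Budget + 5  [with Reach=6, Budget=5]  = 4; Installs = max(Budget, Clicks) + 4  [with Budget=5, Clicks=4]  = 9; Signups = Installs - Budget + 4  [with Installs=9, Budget=5]  = 8; Churn = max(Signups, Installs) + 6  [with Signups=8, Installs=9]  = 15.
Change = 0 − 15 = -15.

-15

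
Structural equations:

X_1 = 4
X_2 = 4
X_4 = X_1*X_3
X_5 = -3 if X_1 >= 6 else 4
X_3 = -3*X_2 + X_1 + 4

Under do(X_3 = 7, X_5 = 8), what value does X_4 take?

28

The joint intervention fixes X_3 = 7, X_5 = 8, removing each variable's own equation.
X_4 = X_1*X_3  [with X_1=4, X_3=7]  = 28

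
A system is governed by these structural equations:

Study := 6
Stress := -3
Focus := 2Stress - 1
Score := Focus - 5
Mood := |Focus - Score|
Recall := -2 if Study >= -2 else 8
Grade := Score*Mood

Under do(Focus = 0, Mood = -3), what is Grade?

Under do(Focus = 0, Mood = -3), each intervened variable's structural equation is replaced by its fixed value.
Score = Focus - 5  [with Focus=0]  = -5
Grade = Score*Mood  [with Score=-5, Mood=-3]  = 15

15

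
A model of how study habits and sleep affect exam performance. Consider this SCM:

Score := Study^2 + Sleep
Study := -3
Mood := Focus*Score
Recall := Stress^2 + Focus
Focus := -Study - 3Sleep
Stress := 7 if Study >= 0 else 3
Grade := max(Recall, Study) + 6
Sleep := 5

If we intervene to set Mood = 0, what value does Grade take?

3

Intervening sets Mood = 0 and removes its equation (Mood := Focus*Score).
Grade is not downstream of the intervention, so its value is determined by the original equations.
Stress = 7 if Study >= 0 else 3  [with Study=-3]  = 3
Focus = -Study - 3Sleep  [with Study=-3, Sleep=5]  = -12
Recall = Stress^2 + Focus  [with Stress=3, Focus=-12]  = -3
Grade = max(Recall, Study) + 6  [with Recall=-3, Study=-3]  = 3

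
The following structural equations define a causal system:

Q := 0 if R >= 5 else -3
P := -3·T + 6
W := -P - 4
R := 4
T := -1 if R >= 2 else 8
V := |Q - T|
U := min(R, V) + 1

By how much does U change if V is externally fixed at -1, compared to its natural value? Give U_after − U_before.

-3

Under do(V=-1), the mechanism V := |Q - T| is discarded; V is fixed at -1.
U = min(R, V) + 1  [with R=4, V=-1]  = 0
Without intervention: Q = 0 if R >= 5 else -3  [with R=4]  = -3; T = -1 if R >= 2 else 8  [with R=4]  = -1; V = |Q - T|  [with Q=-3, T=-1]  = 2; U = min(R, V) + 1  [with R=4, V=2]  = 3.
Change = 0 − 3 = -3.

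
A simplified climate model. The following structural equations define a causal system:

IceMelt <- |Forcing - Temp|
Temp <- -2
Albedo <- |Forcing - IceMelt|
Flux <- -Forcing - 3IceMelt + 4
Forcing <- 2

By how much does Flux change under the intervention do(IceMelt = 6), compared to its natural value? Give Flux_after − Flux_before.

do(IceMelt=6) replaces the equation IceMelt <- |Forcing - Temp| with the constant IceMelt = 6.
Flux = -Forcing - 3IceMelt + 4  [with Forcing=2, IceMelt=6]  = -16
Without intervention: IceMelt = |Forcing - Temp|  [with Forcing=2, Temp=-2]  = 4; Flux = -Forcing - 3IceMelt + 4  [with Forcing=2, IceMelt=4]  = -10.
Change = -16 − (-10) = -6.

-6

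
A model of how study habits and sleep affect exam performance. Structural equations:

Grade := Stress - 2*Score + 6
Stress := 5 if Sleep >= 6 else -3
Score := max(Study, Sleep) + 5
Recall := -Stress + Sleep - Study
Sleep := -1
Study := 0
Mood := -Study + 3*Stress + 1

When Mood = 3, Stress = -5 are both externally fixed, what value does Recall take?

The joint intervention fixes Mood = 3, Stress = -5, removing each variable's own equation.
Recall = -Stress + Sleep - Study  [with Stress=-5, Sleep=-1, Study=0]  = 4

4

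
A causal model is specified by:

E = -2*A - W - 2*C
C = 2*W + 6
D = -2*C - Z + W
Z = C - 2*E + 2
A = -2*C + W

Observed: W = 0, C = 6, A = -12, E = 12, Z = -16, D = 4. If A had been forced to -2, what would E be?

The intervention breaks the incoming arrows to A: A = -2*C + W no longer applies, and A = -2.
C = 2*W + 6  [with W=0]  = 6
E = -2*A - W - 2*C  [with A=-2, W=0, C=6]  = -8

-8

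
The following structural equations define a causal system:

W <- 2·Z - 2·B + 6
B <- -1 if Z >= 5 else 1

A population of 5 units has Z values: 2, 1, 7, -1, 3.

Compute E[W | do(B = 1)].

do(B=1) breaks B's dependence on Z. With B=1 fixed, W across the units is 8, 6, 18, 2, 10, mean 8.8.

8.8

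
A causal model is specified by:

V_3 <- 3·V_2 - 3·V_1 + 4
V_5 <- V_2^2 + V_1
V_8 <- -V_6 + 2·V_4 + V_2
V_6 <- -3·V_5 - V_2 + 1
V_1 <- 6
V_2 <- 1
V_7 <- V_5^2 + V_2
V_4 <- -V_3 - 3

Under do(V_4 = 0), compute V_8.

do(V_4=0) replaces the equation V_4 <- -V_3 - 3 with the constant V_4 = 0.
V_5 = V_2^2 + V_1  [with V_2=1, V_1=6]  = 7
V_6 = -3·V_5 - V_2 + 1  [with V_5=7, V_2=1]  = -21
V_8 = -V_6 + 2·V_4 + V_2  [with V_6=-21, V_4=0, V_2=1]  = 22

22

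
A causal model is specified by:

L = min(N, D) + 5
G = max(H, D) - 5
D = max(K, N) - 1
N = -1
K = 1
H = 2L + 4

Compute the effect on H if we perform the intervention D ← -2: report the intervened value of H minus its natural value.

do(D=-2) replaces the equation D = max(K, N) - 1 with the constant D = -2.
L = min(N, D) + 5  [with N=-1, D=-2]  = 3
H = 2L + 4  [with L=3]  = 10
Without intervention: D = max(K, N) - 1  [with K=1, N=-1]  = 0; L = min(N, D) + 5  [with N=-1, D=0]  = 4; H = 2L + 4  [with L=4]  = 12.
Change = 10 − 12 = -2.

-2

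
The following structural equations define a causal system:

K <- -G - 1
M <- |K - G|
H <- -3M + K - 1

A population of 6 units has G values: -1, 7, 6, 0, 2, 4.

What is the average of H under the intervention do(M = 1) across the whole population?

The intervention sets M=1 in all 6 units regardless of G. Recomputing H per unit gives -4, -12, -11, -5, -7, -9; average -8.

-8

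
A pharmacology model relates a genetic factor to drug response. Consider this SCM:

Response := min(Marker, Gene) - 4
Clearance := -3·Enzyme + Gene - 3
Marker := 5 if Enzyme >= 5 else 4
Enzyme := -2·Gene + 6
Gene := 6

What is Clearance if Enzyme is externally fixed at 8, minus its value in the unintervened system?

do(Enzyme=8) replaces the equation Enzyme := -2·Gene + 6 with the constant Enzyme = 8.
Clearance = -3·Enzyme + Gene - 3  [with Enzyme=8, Gene=6]  = -21
Without intervention: Enzyme = -2·Gene + 6  [with Gene=6]  = -6; Clearance = -3·Enzyme + Gene - 3  [with Enzyme=-6, Gene=6]  = 21.
Change = -21 − 21 = -42.

-42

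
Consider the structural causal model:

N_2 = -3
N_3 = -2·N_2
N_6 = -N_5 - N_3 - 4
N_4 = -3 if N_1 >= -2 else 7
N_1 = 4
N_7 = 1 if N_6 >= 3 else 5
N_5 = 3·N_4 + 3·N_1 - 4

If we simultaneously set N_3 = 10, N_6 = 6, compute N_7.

1

Under do(N_3 = 10, N_6 = 6), each intervened variable's structural equation is replaced by its fixed value.
N_7 = 1 if N_6 >= 3 else 5  [with N_6=6]  = 1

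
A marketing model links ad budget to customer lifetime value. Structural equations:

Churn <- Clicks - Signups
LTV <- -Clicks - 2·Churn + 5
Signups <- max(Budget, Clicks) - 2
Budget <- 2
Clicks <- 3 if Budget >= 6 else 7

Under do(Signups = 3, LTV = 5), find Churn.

The joint intervention fixes Signups = 3, LTV = 5, removing each variable's own equation.
Clicks = 3 if Budget >= 6 else 7  [with Budget=2]  = 7
Churn = Clicks - Signups  [with Clicks=7, Signups=3]  = 4

4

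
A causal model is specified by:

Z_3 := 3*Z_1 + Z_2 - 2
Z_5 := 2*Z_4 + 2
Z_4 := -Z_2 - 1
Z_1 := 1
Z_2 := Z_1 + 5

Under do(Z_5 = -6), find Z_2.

Under do(Z_5=-6), the mechanism Z_5 := 2*Z_4 + 2 is discarded; Z_5 is fixed at -6.
No directed path runs from Z_5 to Z_2, so Z_2 keeps its natural value.
Z_2 = Z_1 + 5  [with Z_1=1]  = 6

6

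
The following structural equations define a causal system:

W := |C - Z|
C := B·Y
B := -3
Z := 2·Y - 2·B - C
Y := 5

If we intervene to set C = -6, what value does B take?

Under do(C=-6), the mechanism C := B·Y is discarded; C is fixed at -6.
Since B is not a descendant of the intervened variable, it is unaffected.

-3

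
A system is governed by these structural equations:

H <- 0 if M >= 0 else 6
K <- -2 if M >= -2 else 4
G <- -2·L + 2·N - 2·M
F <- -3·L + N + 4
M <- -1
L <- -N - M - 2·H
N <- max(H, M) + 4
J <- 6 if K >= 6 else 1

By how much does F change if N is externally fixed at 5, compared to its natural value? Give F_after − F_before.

The intervention breaks the incoming arrows to N: N <- max(H, M) + 4 no longer applies, and N = 5.
H = 0 if M >= 0 else 6  [with M=-1]  = 6
L = -N - M - 2·H  [with N=5, M=-1, H=6]  = -16
F = -3·L + N + 4  [with L=-16, N=5]  = 57
Without intervention: H = 0 if M >= 0 else 6  [with M=-1]  = 6; N = max(H, M) + 4  [with H=6, M=-1]  = 10; L = -N - M - 2·H  [with N=10, M=-1, H=6]  = -21; F = -3·L + N + 4  [with L=-21, N=10]  = 77.
Change = 57 − 77 = -20.

-20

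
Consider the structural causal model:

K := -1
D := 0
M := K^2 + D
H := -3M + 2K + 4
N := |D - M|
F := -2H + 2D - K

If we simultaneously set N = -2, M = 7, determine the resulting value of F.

The joint intervention fixes N = -2, M = 7, removing each variable's own equation.
H = -3M + 2K + 4  [with M=7, K=-1]  = -19
F = -2H + 2D - K  [with H=-19, D=0, K=-1]  = 39

39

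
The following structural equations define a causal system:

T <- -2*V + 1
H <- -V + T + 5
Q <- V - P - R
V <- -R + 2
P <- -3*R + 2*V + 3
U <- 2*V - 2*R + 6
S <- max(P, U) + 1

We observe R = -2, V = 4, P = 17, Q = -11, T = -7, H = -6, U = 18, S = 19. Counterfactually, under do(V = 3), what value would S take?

do(V=3) replaces the equation V <- -R + 2 with the constant V = 3.
P = -3*R + 2*V + 3  [with R=-2, V=3]  = 15
U = 2*V - 2*R + 6  [with V=3, R=-2]  = 16
S = max(P, U) + 1  [with P=15, U=16]  = 17

17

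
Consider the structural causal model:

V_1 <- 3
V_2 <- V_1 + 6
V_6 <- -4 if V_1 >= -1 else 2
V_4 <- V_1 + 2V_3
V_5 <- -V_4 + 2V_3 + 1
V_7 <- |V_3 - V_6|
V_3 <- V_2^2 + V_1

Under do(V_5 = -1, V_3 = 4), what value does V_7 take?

The joint intervention fixes V_5 = -1, V_3 = 4, removing each variable's own equation.
V_6 = -4 if V_1 >= -1 else 2  [with V_1=3]  = -4
V_7 = |V_3 - V_6|  [with V_3=4, V_6=-4]  = 8

8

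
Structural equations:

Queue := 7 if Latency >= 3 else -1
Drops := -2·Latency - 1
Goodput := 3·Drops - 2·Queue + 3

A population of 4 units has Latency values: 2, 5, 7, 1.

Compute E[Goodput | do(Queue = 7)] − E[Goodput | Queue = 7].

Every unit gets Queue=7 under the intervention. Goodput values become -26, -44, -56, -20; E[Goodput|do(Queue=7)] = -36.5.
Conditioning on Queue=7 selects the 2 unit(s) with Latency ∈ {5, 7}. Their Goodput values: -44, -56. Mean = -50.
Difference = -36.5 − (-50) = 13.5.

13.5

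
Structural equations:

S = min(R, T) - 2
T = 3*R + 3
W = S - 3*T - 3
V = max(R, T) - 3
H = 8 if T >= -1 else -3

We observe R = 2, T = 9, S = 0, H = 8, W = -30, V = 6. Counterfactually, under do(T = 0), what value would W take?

-5

do(T=0) replaces the equation T = 3*R + 3 with the constant T = 0.
S = min(R, T) - 2  [with R=2, T=0]  = -2
W = S - 3*T - 3  [with S=-2, T=0]  = -5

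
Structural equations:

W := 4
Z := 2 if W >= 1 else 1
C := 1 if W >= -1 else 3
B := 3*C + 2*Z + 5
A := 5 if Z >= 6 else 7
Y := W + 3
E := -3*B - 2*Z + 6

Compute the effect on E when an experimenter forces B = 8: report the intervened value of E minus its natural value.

The intervention breaks the incoming arrows to B: B := 3*C + 2*Z + 5 no longer applies, and B = 8.
Z = 2 if W >= 1 else 1  [with W=4]  = 2
E = -3*B - 2*Z + 6  [with B=8, Z=2]  = -22
Without intervention: Z = 2 if W >= 1 else 1  [with W=4]  = 2; C = 1 if W >= -1 else 3  [with W=4]  = 1; B = 3*C + 2*Z + 5  [with C=1, Z=2]  = 12; E = -3*B - 2*Z + 6  [with B=12, Z=2]  = -34.
Change = -22 − (-34) = 12.

12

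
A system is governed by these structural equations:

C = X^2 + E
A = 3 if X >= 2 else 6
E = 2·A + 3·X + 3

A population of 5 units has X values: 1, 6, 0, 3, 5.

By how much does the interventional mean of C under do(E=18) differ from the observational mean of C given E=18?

do(E=18) breaks E's dependence on X. With E=18 fixed, C across the units is 19, 54, 18, 27, 43, mean 32.2.
E[C|E=18] averages over only the 2 units with E=18 (X = 1, 3): C = 19, 27, mean 23.
Difference = 32.2 − 23 = 9.2.

9.2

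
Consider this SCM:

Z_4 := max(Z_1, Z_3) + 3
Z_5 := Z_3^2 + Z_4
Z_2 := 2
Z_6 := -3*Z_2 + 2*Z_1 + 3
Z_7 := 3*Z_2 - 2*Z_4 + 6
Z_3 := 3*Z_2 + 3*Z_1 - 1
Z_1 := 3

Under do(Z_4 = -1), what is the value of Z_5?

Intervening sets Z_4 = -1 and removes its equation (Z_4 := max(Z_1, Z_3) + 3).
Z_3 = 3*Z_2 + 3*Z_1 - 1  [with Z_2=2, Z_1=3]  = 14
Z_5 = Z_3^2 + Z_4  [with Z_3=14, Z_4=-1]  = 195

195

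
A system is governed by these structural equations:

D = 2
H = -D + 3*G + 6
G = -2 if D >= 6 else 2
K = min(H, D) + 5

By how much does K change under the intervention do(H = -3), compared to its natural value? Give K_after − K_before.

The intervention breaks the incoming arrows to H: H = -D + 3*G + 6 no longer applies, and H = -3.
K = min(H, D) + 5  [with H=-3, D=2]  = 2
Without intervention: G = -2 if D >= 6 else 2  [with D=2]  = 2; H = -D + 3*G + 6  [with D=2, G=2]  = 10; K = min(H, D) + 5  [with H=10, D=2]  = 7.
Change = 2 − 7 = -5.

-5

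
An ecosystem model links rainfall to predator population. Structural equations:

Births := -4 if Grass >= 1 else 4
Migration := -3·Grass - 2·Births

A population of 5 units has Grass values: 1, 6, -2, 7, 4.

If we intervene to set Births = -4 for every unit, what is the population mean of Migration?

Under do(Births=-4), Births's equation is replaced by Births=-4 for every unit. Per-unit Migration: 5, -10, 14, -13, -4. Mean = -1.6.

-1.6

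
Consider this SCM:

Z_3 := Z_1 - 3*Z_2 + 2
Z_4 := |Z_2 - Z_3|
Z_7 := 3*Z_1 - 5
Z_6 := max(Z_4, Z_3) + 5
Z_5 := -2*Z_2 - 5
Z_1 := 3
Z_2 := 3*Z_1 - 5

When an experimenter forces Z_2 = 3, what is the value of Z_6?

Under do(Z_2=3), the mechanism Z_2 := 3*Z_1 - 5 is discarded; Z_2 is fixed at 3.
Z_3 = Z_1 - 3*Z_2 + 2  [with Z_1=3, Z_2=3]  = -4
Z_4 = |Z_2 - Z_3|  [with Z_2=3, Z_3=-4]  = 7
Z_6 = max(Z_4, Z_3) + 5  [with Z_4=7, Z_3=-4]  = 12

12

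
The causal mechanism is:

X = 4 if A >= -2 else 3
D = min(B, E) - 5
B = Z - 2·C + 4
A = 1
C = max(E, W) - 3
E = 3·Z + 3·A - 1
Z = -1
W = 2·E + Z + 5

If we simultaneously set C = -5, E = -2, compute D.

-7

The joint intervention fixes C = -5, E = -2, removing each variable's own equation.
B = Z - 2·C + 4  [with Z=-1, C=-5]  = 13
D = min(B, E) - 5  [with B=13, E=-2]  = -7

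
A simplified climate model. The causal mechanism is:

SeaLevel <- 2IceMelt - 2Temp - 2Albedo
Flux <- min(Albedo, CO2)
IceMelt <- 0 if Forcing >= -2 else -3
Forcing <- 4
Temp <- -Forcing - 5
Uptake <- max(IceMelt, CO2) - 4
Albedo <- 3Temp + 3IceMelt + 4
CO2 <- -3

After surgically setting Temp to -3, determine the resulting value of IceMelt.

0

The intervention breaks the incoming arrows to Temp: Temp <- -Forcing - 5 no longer applies, and Temp = -3.
IceMelt is not downstream of the intervention, so its value is determined by the original equations.
IceMelt = 0 if Forcing >= -2 else -3  [with Forcing=4]  = 0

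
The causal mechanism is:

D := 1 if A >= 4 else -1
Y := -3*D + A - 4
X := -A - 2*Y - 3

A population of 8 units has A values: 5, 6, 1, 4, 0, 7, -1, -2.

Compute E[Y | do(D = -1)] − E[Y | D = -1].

The intervention sets D=-1 in all 8 units regardless of A. Recomputing Y per unit gives 4, 5, 0, 3, -1, 6, -2, -3; average 1.5.
E[Y|D=-1] averages over only the 4 units with D=-1 (A = 1, 0, -1, -2): Y = 0, -1, -2, -3, mean -1.5.
Difference = 1.5 − (-1.5) = 3.

3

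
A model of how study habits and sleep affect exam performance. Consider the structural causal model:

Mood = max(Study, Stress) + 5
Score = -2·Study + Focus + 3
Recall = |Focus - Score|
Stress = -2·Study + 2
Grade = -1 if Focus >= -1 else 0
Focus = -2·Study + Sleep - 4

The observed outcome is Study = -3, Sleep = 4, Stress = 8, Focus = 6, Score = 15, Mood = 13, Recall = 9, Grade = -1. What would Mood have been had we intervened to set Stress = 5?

The intervention breaks the incoming arrows to Stress: Stress = -2·Study + 2 no longer applies, and Stress = 5.
Mood = max(Study, Stress) + 5  [with Study=-3, Stress=5]  = 10

10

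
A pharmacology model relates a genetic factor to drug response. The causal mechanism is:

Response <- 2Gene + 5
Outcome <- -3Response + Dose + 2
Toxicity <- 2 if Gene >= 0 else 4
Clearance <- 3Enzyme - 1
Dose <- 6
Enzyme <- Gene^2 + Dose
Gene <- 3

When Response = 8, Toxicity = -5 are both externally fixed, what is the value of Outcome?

-16

Under do(Response = 8, Toxicity = -5), each intervened variable's structural equation is replaced by its fixed value.
Outcome = -3Response + Dose + 2  [with Response=8, Dose=6]  = -16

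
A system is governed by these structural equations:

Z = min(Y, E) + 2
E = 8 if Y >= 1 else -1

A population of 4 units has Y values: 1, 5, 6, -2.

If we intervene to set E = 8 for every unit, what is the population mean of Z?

Under do(E=8), E's equation is replaced by E=8 for every unit. Per-unit Z: 3, 7, 8, 0. Mean = 4.5.

4.5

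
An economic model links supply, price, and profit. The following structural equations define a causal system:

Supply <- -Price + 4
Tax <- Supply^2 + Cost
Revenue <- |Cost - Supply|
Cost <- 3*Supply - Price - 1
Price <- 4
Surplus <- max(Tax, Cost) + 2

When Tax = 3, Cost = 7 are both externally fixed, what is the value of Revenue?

7

Under do(Tax = 3, Cost = 7), each intervened variable's structural equation is replaced by its fixed value.
Supply = -Price + 4  [with Price=4]  = 0
Revenue = |Cost - Supply|  [with Cost=7, Supply=0]  = 7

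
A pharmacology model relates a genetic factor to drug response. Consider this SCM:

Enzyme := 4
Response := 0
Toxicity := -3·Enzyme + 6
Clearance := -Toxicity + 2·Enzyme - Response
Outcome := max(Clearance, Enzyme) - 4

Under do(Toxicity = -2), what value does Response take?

Under do(Toxicity=-2), the mechanism Toxicity := -3·Enzyme + 6 is discarded; Toxicity is fixed at -2.
Since Response is not a descendant of the intervened variable, it is unaffected.

0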